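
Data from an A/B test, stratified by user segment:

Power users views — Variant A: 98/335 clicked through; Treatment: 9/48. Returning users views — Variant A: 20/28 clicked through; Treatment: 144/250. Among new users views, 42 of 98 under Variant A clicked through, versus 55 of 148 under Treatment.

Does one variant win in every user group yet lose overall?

Yes

Power users: Variant A 98/335 = 29.3%, Treatment 9/48 = 18.8% → Variant A
Returning users: Variant A 20/28 = 71.4%, Treatment 144/250 = 57.6% → Variant A
New users: Variant A 42/98 = 42.9%, Treatment 55/148 = 37.2% → Variant A
Overall: Variant A 160/461 = 34.7%, Treatment 208/446 = 46.6% → Treatment
Variant A wins each user group but Treatment wins overall — the comparison reverses. Variant A's views skew toward power users, which has a lower base rate.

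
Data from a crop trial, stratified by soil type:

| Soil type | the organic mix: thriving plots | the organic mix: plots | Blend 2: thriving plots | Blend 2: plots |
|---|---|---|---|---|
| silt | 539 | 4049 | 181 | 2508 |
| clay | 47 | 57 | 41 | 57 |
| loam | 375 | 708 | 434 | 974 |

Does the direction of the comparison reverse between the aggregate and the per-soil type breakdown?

No

Silt: the organic mix 539/4049 = 13.3%, Blend 2 181/2508 = 7.2% → the organic mix
Clay: the organic mix 47/57 = 82.5%, Blend 2 41/57 = 71.9% → the organic mix
Loam: the organic mix 375/708 = 53.0%, Blend 2 434/974 = 44.6% → the organic mix
Overall: the organic mix 961/4814 = 20.0%, Blend 2 656/3539 = 18.5% → the organic mix
The organic mix wins overall and in every soil group — no reversal.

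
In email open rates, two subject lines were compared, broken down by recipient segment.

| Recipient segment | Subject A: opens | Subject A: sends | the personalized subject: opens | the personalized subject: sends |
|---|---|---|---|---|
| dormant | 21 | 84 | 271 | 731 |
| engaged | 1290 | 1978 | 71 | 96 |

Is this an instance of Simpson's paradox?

Dormant: Subject A 21/84 = 25.0%, the personalized subject 271/731 = 37.1% → the personalized subject
Engaged: Subject A 1290/1978 = 65.2%, the personalized subject 71/96 = 74.0% → the personalized subject
Overall: Subject A 1311/2062 = 63.6%, the personalized subject 342/827 = 41.4% → Subject A
The personalized subject wins each recipient group but Subject A wins overall — the comparison reverses. The personalized subject's sends skew toward dormant, which has a lower base rate.

Yes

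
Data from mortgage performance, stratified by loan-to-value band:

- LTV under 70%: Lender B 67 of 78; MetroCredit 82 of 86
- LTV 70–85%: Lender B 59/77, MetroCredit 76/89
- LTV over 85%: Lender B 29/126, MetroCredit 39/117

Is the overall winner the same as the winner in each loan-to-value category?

LTV under 70%: Lender B 67/78 = 85.9%, MetroCredit 82/86 = 95.3% → MetroCredit
LTV 70–85%: Lender B 59/77 = 76.6%, MetroCredit 76/89 = 85.4% → MetroCredit
LTV over 85%: Lender B 29/126 = 23.0%, MetroCredit 39/117 = 33.3% → MetroCredit
Overall: Lender B 155/281 = 55.2%, MetroCredit 197/292 = 67.5% → MetroCredit
MetroCredit wins overall and in every loan-to-value group — no reversal.

Yes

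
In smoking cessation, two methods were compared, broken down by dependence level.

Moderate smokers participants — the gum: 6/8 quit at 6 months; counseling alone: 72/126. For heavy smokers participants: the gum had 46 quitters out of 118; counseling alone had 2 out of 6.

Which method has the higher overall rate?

counseling alone

Moderate smokers: the gum 6/8 = 75.0%, counseling alone 72/126 = 57.1% → the gum
Heavy smokers: the gum 46/118 = 39.0%, counseling alone 2/6 = 33.3% → the gum
Overall: the gum 52/126 = 41.3%, counseling alone 74/132 = 56.1% → counseling alone
(The gum wins every dependence group but counseling alone wins overall — the gum's participants skew toward the low-rate heavy smokers group.)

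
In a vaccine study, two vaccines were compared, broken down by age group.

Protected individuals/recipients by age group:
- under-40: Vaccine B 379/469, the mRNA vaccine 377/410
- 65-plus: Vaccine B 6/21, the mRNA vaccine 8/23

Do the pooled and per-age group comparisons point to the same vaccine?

Yes

Under-40: Vaccine B 379/469 = 80.8%, the mRNA vaccine 377/410 = 92.0% → the mRNA vaccine
65-plus: Vaccine B 6/21 = 28.6%, the mRNA vaccine 8/23 = 34.8% → the mRNA vaccine
Overall: Vaccine B 385/490 = 78.6%, the mRNA vaccine 385/433 = 88.9% → the mRNA vaccine
The mRNA vaccine wins overall and in every age group — no reversal.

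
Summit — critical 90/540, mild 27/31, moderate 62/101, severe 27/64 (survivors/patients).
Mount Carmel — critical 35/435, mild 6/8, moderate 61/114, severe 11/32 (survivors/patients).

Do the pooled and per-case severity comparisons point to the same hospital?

Yes

Critical: Summit 90/540 = 16.7%, Mount Carmel 35/435 = 8.0% → Summit
Mild: Summit 27/31 = 87.1%, Mount Carmel 6/8 = 75.0% → Summit
Moderate: Summit 62/101 = 61.4%, Mount Carmel 61/114 = 53.5% → Summit
Severe: Summit 27/64 = 42.2%, Mount Carmel 11/32 = 34.4% → Summit
Overall: Summit 206/736 = 28.0%, Mount Carmel 113/589 = 19.2% → Summit
Summit wins overall and in every case group — no reversal.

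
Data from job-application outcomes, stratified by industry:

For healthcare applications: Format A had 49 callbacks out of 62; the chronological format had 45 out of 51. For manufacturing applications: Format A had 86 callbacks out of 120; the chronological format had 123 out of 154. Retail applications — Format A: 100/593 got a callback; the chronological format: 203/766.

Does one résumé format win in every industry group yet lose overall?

No

Healthcare: Format A 49/62 = 79.0%, the chronological format 45/51 = 88.2% → the chronological format
Manufacturing: Format A 86/120 = 71.7%, the chronological format 123/154 = 79.9% → the chronological format
Retail: Format A 100/593 = 16.9%, the chronological format 203/766 = 26.5% → the chronological format
Overall: Format A 235/775 = 30.3%, the chronological format 371/971 = 38.2% → the chronological format
The chronological format wins overall and in every industry group — no reversal.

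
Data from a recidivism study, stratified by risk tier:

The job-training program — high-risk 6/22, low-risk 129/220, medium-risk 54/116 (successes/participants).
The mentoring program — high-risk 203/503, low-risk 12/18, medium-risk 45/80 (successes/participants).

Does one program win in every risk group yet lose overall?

Yes

High-risk: the job-training program 6/22 = 27.3%, the mentoring program 203/503 = 40.4% → the mentoring program
Low-risk: the job-training program 129/220 = 58.6%, the mentoring program 12/18 = 66.7% → the mentoring program
Medium-risk: the job-training program 54/116 = 46.6%, the mentoring program 45/80 = 56.2% → the mentoring program
Overall: the job-training program 189/358 = 52.8%, the mentoring program 260/601 = 43.3% → the job-training program
The mentoring program wins each risk group but the job-training program wins overall — the comparison reverses. The mentoring program's participants skew toward high-risk, which has a lower base rate.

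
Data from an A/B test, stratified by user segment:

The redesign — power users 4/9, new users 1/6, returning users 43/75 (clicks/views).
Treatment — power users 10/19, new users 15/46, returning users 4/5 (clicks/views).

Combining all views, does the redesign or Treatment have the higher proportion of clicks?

Power users: the redesign 4/9 = 44.4%, Treatment 10/19 = 52.6% → Treatment
New users: the redesign 1/6 = 16.7%, Treatment 15/46 = 32.6% → Treatment
Returning users: the redesign 43/75 = 57.3%, Treatment 4/5 = 80.0% → Treatment
Overall: the redesign 48/90 = 53.3%, Treatment 29/70 = 41.4% → the redesign
(Treatment wins every user group but the redesign wins overall — Treatment's views skew toward the low-rate new users group.)

the redesign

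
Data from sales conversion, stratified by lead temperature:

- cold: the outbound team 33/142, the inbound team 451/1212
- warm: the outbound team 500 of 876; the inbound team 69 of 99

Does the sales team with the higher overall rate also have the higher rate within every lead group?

No

Cold: the outbound team 33/142 = 23.2%, the inbound team 451/1212 = 37.2% → the inbound team
Warm: the outbound team 500/876 = 57.1%, the inbound team 69/99 = 69.7% → the inbound team
Overall: the outbound team 533/1018 = 52.4%, the inbound team 520/1311 = 39.7% → the outbound team
The inbound team wins each lead group but the outbound team wins overall — the comparison reverses. The inbound team's leads skew toward cold, which has a lower base rate.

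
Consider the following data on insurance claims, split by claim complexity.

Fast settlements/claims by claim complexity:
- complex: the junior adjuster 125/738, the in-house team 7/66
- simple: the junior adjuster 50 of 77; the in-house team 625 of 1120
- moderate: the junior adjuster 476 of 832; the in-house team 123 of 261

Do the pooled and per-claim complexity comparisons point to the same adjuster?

No

Complex: the junior adjuster 125/738 = 16.9%, the in-house team 7/66 = 10.6% → the junior adjuster
Simple: the junior adjuster 50/77 = 64.9%, the in-house team 625/1120 = 55.8% → the junior adjuster
Moderate: the junior adjuster 476/832 = 57.2%, the in-house team 123/261 = 47.1% → the junior adjuster
Overall: the junior adjuster 651/1647 = 39.5%, the in-house team 755/1447 = 52.2% → the in-house team
The junior adjuster wins each claim group but the in-house team wins overall — the comparison reverses. The junior adjuster's claims skew toward complex, which has a lower base rate.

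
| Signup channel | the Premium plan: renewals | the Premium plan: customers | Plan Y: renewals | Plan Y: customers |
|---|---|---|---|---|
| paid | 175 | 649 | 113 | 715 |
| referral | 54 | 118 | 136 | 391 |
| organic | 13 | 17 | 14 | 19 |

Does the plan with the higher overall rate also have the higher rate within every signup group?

Paid: the Premium plan 175/649 = 27.0%, Plan Y 113/715 = 15.8% → the Premium plan
Referral: the Premium plan 54/118 = 45.8%, Plan Y 136/391 = 34.8% → the Premium plan
Organic: the Premium plan 13/17 = 76.5%, Plan Y 14/19 = 73.7% → the Premium plan
Overall: the Premium plan 242/784 = 30.9%, Plan Y 263/1125 = 23.4% → the Premium plan
The Premium plan wins overall and in every signup group — no reversal.

Yes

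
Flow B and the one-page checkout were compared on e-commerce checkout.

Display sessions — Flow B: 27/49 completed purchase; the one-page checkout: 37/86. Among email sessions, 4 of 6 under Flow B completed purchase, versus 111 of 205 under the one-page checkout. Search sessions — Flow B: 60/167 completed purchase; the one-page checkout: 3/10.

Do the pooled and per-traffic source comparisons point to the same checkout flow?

No

Display: Flow B 27/49 = 55.1%, the one-page checkout 37/86 = 43.0% → Flow B
Email: Flow B 4/6 = 66.7%, the one-page checkout 111/205 = 54.1% → Flow B
Search: Flow B 60/167 = 35.9%, the one-page checkout 3/10 = 30.0% → Flow B
Overall: Flow B 91/222 = 41.0%, the one-page checkout 151/301 = 50.2% → the one-page checkout
Flow B wins each traffic group but the one-page checkout wins overall — the comparison reverses. Flow B's sessions skew toward search, which has a lower base rate.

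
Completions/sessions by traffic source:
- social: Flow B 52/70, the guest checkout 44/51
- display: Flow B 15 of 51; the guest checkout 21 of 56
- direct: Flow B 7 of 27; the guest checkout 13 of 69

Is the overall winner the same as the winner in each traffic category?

Social: Flow B 52/70 = 74.3%, the guest checkout 44/51 = 86.3% → the guest checkout
Display: Flow B 15/51 = 29.4%, the guest checkout 21/56 = 37.5% → the guest checkout
Direct: Flow B 7/27 = 25.9%, the guest checkout 13/69 = 18.8% → Flow B
Overall: Flow B 74/148 = 50.0%, the guest checkout 78/176 = 44.3% → Flow B
Neither sweeps: Flow B wins 1 of 3 groups, the guest checkout wins 2. Flow B wins overall but not every group — no Simpson reversal.

No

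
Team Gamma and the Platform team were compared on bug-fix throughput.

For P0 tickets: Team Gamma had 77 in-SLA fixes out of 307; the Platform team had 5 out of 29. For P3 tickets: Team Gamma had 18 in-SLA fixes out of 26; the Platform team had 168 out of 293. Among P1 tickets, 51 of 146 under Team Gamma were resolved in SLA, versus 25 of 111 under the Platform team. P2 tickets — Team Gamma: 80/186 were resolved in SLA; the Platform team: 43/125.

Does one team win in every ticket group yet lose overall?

P0: Team Gamma 77/307 = 25.1%, the Platform team 5/29 = 17.2% → Team Gamma
P3: Team Gamma 18/26 = 69.2%, the Platform team 168/293 = 57.3% → Team Gamma
P1: Team Gamma 51/146 = 34.9%, the Platform team 25/111 = 22.5% → Team Gamma
P2: Team Gamma 80/186 = 43.0%, the Platform team 43/125 = 34.4% → Team Gamma
Overall: Team Gamma 226/665 = 34.0%, the Platform team 241/558 = 43.2% → the Platform team
Team Gamma wins each ticket group but the Platform team wins overall — the comparison reverses. Team Gamma's tickets skew toward P0, which has a lower base rate.

Yes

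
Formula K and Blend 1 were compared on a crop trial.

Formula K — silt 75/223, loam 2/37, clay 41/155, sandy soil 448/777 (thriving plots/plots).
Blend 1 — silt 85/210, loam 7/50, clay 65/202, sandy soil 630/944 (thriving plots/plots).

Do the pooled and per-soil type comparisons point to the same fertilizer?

Silt: Formula K 75/223 = 33.6%, Blend 1 85/210 = 40.5% → Blend 1
Loam: Formula K 2/37 = 5.4%, Blend 1 7/50 = 14.0% → Blend 1
Clay: Formula K 41/155 = 26.5%, Blend 1 65/202 = 32.2% → Blend 1
Sandy soil: Formula K 448/777 = 57.7%, Blend 1 630/944 = 66.7% → Blend 1
Overall: Formula K 566/1192 = 47.5%, Blend 1 787/1406 = 56.0% → Blend 1
Blend 1 wins overall and in every soil group — no reversal.

Yes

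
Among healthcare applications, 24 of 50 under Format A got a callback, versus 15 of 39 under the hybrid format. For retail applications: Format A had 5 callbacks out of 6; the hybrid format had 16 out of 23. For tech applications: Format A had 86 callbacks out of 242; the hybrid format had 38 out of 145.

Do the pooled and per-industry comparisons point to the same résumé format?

Healthcare: Format A 24/50 = 48.0%, the hybrid format 15/39 = 38.5% → Format A
Retail: Format A 5/6 = 83.3%, the hybrid format 16/23 = 69.6% → Format A
Tech: Format A 86/242 = 35.5%, the hybrid format 38/145 = 26.2% → Format A
Overall: Format A 115/298 = 38.6%, the hybrid format 69/207 = 33.3% → Format A
Format A wins overall and in every industry group — no reversal.

Yes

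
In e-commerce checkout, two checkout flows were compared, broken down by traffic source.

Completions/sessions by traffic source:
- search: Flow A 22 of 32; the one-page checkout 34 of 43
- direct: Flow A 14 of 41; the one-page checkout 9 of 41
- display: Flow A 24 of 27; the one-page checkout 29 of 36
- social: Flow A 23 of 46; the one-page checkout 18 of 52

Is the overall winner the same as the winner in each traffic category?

Search: Flow A 22/32 = 68.8%, the one-page checkout 34/43 = 79.1% → the one-page checkout
Direct: Flow A 14/41 = 34.1%, the one-page checkout 9/41 = 22.0% → Flow A
Display: Flow A 24/27 = 88.9%, the one-page checkout 29/36 = 80.6% → Flow A
Social: Flow A 23/46 = 50.0%, the one-page checkout 18/52 = 34.6% → Flow A
Overall: Flow A 83/146 = 56.8%, the one-page checkout 90/172 = 52.3% → Flow A
Neither sweeps: Flow A wins 3 of 4 groups, the one-page checkout wins 1. Flow A wins overall but not every group — no Simpson reversal.

No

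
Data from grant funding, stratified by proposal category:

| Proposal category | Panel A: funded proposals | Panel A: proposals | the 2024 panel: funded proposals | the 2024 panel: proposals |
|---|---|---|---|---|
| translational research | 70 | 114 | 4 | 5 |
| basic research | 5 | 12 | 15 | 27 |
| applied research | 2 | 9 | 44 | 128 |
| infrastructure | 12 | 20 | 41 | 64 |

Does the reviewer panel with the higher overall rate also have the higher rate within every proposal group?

Translational research: Panel A 70/114 = 61.4%, the 2024 panel 4/5 = 80.0% → the 2024 panel
Basic research: Panel A 5/12 = 41.7%, the 2024 panel 15/27 = 55.6% → the 2024 panel
Applied research: Panel A 2/9 = 22.2%, the 2024 panel 44/128 = 34.4% → the 2024 panel
Infrastructure: Panel A 12/20 = 60.0%, the 2024 panel 41/64 = 64.1% → the 2024 panel
Overall: Panel A 89/155 = 57.4%, the 2024 panel 104/224 = 46.4% → Panel A
The 2024 panel wins each proposal group but Panel A wins overall — the comparison reverses. The 2024 panel's proposals skew toward applied research, which has a lower base rate.

No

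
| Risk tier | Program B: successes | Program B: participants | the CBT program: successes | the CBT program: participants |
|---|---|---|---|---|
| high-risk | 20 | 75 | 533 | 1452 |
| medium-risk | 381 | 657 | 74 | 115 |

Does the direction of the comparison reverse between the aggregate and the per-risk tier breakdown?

High-risk: Program B 20/75 = 26.7%, the CBT program 533/1452 = 36.7% → the CBT program
Medium-risk: Program B 381/657 = 58.0%, the CBT program 74/115 = 64.3% → the CBT program
Overall: Program B 401/732 = 54.8%, the CBT program 607/1567 = 38.7% → Program B
The CBT program wins each risk group but Program B wins overall — the comparison reverses. The CBT program's participants skew toward high-risk, which has a lower base rate.

Yes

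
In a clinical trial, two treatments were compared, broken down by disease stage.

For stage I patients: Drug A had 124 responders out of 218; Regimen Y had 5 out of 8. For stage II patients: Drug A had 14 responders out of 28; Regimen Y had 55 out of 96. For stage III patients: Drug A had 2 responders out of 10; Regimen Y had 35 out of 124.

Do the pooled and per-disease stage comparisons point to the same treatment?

Stage I: Drug A 124/218 = 56.9%, Regimen Y 5/8 = 62.5% → Regimen Y
Stage II: Drug A 14/28 = 50.0%, Regimen Y 55/96 = 57.3% → Regimen Y
Stage III: Drug A 2/10 = 20.0%, Regimen Y 35/124 = 28.2% → Regimen Y
Overall: Drug A 140/256 = 54.7%, Regimen Y 95/228 = 41.7% → Drug A
Regimen Y wins each disease group but Drug A wins overall — the comparison reverses. Regimen Y's patients skew toward stage III, which has a lower base rate.

No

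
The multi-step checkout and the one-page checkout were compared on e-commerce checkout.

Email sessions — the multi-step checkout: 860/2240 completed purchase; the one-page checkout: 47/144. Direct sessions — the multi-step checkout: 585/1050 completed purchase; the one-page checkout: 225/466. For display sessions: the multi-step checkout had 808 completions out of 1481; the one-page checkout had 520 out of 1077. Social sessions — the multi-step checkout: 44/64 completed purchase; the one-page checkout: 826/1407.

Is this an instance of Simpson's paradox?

Email: the multi-step checkout 860/2240 = 38.4%, the one-page checkout 47/144 = 32.6% → the multi-step checkout
Direct: the multi-step checkout 585/1050 = 55.7%, the one-page checkout 225/466 = 48.3% → the multi-step checkout
Display: the multi-step checkout 808/1481 = 54.6%, the one-page checkout 520/1077 = 48.3% → the multi-step checkout
Social: the multi-step checkout 44/64 = 68.8%, the one-page checkout 826/1407 = 58.7% → the multi-step checkout
Overall: the multi-step checkout 2297/4835 = 47.5%, the one-page checkout 1618/3094 = 52.3% → the one-page checkout
The multi-step checkout wins each traffic group but the one-page checkout wins overall — the comparison reverses. The multi-step checkout's sessions skew toward email, which has a lower base rate.

Yes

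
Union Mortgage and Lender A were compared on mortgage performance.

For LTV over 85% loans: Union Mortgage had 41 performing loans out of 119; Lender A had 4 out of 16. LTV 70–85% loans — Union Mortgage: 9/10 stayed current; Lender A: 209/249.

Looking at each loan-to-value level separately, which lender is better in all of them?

LTV over 85%: Union Mortgage 41/119 = 34.5%, Lender A 4/16 = 25.0% → Union Mortgage
LTV 70–85%: Union Mortgage 9/10 = 90.0%, Lender A 209/249 = 83.9% → Union Mortgage
Union Mortgage has the higher rate in both groups.

Union Mortgage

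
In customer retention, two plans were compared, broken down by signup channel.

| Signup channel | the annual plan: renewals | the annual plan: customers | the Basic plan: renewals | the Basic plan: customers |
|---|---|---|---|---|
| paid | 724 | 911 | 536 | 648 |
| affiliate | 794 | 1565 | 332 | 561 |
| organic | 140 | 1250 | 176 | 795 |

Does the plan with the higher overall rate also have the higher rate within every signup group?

Paid: the annual plan 724/911 = 79.5%, the Basic plan 536/648 = 82.7% → the Basic plan
Affiliate: the annual plan 794/1565 = 50.7%, the Basic plan 332/561 = 59.2% → the Basic plan
Organic: the annual plan 140/1250 = 11.2%, the Basic plan 176/795 = 22.1% → the Basic plan
Overall: the annual plan 1658/3726 = 44.5%, the Basic plan 1044/2004 = 52.1% → the Basic plan
The Basic plan wins overall and in every signup group — no reversal.

Yes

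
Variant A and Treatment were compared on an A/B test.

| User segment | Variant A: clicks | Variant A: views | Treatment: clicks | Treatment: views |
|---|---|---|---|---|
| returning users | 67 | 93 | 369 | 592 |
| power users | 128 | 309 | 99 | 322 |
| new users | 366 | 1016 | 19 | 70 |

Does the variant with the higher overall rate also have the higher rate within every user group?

Returning users: Variant A 67/93 = 72.0%, Treatment 369/592 = 62.3% → Variant A
Power users: Variant A 128/309 = 41.4%, Treatment 99/322 = 30.7% → Variant A
New users: Variant A 366/1016 = 36.0%, Treatment 19/70 = 27.1% → Variant A
Overall: Variant A 561/1418 = 39.6%, Treatment 487/984 = 49.5% → Treatment
Variant A wins each user group but Treatment wins overall — the comparison reverses. Variant A's views skew toward new users, which has a lower base rate.

No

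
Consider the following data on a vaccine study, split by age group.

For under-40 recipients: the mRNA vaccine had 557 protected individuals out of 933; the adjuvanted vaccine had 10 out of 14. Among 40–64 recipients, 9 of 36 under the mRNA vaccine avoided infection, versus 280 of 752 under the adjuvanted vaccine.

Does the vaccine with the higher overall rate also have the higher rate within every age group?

Under-40: the mRNA vaccine 557/933 = 59.7%, the adjuvanted vaccine 10/14 = 71.4% → the adjuvanted vaccine
40–64: the mRNA vaccine 9/36 = 25.0%, the adjuvanted vaccine 280/752 = 37.2% → the adjuvanted vaccine
Overall: the mRNA vaccine 566/969 = 58.4%, the adjuvanted vaccine 290/766 = 37.9% → the mRNA vaccine
The adjuvanted vaccine wins each age group but the mRNA vaccine wins overall — the comparison reverses. The adjuvanted vaccine's recipients skew toward 40–64, which has a lower base rate.

No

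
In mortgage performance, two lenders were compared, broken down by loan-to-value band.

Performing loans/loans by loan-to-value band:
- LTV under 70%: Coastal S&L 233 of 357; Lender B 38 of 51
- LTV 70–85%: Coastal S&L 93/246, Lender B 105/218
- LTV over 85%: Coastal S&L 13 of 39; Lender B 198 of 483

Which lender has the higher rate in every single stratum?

Lender B

LTV under 70%: Coastal S&L 233/357 = 65.3%, Lender B 38/51 = 74.5% → Lender B
LTV 70–85%: Coastal S&L 93/246 = 37.8%, Lender B 105/218 = 48.2% → Lender B
LTV over 85%: Coastal S&L 13/39 = 33.3%, Lender B 198/483 = 41.0% → Lender B
Lender B has the higher rate in all 3 groups.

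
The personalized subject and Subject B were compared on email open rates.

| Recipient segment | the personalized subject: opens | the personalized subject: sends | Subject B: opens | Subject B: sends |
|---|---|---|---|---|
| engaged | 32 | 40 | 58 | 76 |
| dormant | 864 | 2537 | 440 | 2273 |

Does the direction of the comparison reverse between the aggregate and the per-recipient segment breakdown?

Engaged: the personalized subject 32/40 = 80.0%, Subject B 58/76 = 76.3% → the personalized subject
Dormant: the personalized subject 864/2537 = 34.1%, Subject B 440/2273 = 19.4% → the personalized subject
Overall: the personalized subject 896/2577 = 34.8%, Subject B 498/2349 = 21.2% → the personalized subject
The personalized subject wins overall and in every recipient group — no reversal.

No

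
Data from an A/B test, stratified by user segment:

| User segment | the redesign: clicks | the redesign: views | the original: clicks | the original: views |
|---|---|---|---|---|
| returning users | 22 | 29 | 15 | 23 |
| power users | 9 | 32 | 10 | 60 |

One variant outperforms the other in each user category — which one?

the redesign

Returning users: the redesign 22/29 = 75.9%, the original 15/23 = 65.2% → the redesign
Power users: the redesign 9/32 = 28.1%, the original 10/60 = 16.7% → the redesign
The redesign has the higher rate in both groups.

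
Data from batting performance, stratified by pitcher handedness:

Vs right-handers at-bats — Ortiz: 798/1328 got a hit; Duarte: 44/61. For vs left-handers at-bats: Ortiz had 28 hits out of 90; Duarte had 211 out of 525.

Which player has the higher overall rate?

Vs right-handers: Ortiz 798/1328 = 60.1%, Duarte 44/61 = 72.1% → Duarte
Vs left-handers: Ortiz 28/90 = 31.1%, Duarte 211/525 = 40.2% → Duarte
Overall: Ortiz 826/1418 = 58.3%, Duarte 255/586 = 43.5% → Ortiz
(Duarte wins every pitcher group but Ortiz wins overall — Duarte's at-bats skew toward the low-rate vs left-handers group.)

Ortiz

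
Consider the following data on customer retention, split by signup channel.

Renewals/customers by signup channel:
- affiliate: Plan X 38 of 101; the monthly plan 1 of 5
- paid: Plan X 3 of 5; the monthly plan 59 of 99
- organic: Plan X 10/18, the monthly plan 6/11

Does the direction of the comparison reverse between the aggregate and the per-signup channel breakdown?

Affiliate: Plan X 38/101 = 37.6%, the monthly plan 1/5 = 20.0% → Plan X
Paid: Plan X 3/5 = 60.0%, the monthly plan 59/99 = 59.6% → Plan X
Organic: Plan X 10/18 = 55.6%, the monthly plan 6/11 = 54.5% → Plan X
Overall: Plan X 51/124 = 41.1%, the monthly plan 66/115 = 57.4% → the monthly plan
Plan X wins each signup group but the monthly plan wins overall — the comparison reverses. Plan X's customers skew toward affiliate, which has a lower base rate.

Yes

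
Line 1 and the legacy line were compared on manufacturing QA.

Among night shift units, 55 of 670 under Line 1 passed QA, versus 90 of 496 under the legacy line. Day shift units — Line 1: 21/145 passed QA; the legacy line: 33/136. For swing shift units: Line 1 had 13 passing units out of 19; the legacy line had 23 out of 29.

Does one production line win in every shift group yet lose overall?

Night shift: Line 1 55/670 = 8.2%, the legacy line 90/496 = 18.1% → the legacy line
Day shift: Line 1 21/145 = 14.5%, the legacy line 33/136 = 24.3% → the legacy line
Swing shift: Line 1 13/19 = 68.4%, the legacy line 23/29 = 79.3% → the legacy line
Overall: Line 1 89/834 = 10.7%, the legacy line 146/661 = 22.1% → the legacy line
The legacy line wins overall and in every shift group — no reversal.

No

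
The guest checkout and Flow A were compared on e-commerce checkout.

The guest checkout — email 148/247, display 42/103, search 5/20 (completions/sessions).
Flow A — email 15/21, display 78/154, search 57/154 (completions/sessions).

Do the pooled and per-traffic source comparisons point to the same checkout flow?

No

Email: the guest checkout 148/247 = 59.9%, Flow A 15/21 = 71.4% → Flow A
Display: the guest checkout 42/103 = 40.8%, Flow A 78/154 = 50.6% → Flow A
Search: the guest checkout 5/20 = 25.0%, Flow A 57/154 = 37.0% → Flow A
Overall: the guest checkout 195/370 = 52.7%, Flow A 150/329 = 45.6% → the guest checkout
Flow A wins each traffic group but the guest checkout wins overall — the comparison reverses. Flow A's sessions skew toward search, which has a lower base rate.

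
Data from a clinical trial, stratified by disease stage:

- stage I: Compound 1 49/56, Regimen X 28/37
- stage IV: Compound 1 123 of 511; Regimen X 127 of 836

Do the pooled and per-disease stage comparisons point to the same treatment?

Stage I: Compound 1 49/56 = 87.5%, Regimen X 28/37 = 75.7% → Compound 1
Stage IV: Compound 1 123/511 = 24.1%, Regimen X 127/836 = 15.2% → Compound 1
Overall: Compound 1 172/567 = 30.3%, Regimen X 155/873 = 17.8% → Compound 1
Compound 1 wins overall and in every disease group — no reversal.

Yes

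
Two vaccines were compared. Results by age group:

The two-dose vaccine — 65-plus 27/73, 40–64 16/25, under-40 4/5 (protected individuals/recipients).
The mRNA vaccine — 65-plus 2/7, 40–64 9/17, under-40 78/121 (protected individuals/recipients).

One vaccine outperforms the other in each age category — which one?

65-plus: the two-dose vaccine 27/73 = 37.0%, the mRNA vaccine 2/7 = 28.6% → the two-dose vaccine
40–64: the two-dose vaccine 16/25 = 64.0%, the mRNA vaccine 9/17 = 52.9% → the two-dose vaccine
Under-40: the two-dose vaccine 4/5 = 80.0%, the mRNA vaccine 78/121 = 64.5% → the two-dose vaccine
The two-dose vaccine has the higher rate in all 3 groups.

the two-dose vaccine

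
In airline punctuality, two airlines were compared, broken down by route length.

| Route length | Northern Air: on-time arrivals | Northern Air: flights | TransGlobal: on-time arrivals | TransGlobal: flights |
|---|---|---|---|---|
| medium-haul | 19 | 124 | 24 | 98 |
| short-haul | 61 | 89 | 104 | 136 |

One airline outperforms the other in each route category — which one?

TransGlobal

Medium-haul: Northern Air 19/124 = 15.3%, TransGlobal 24/98 = 24.5% → TransGlobal
Short-haul: Northern Air 61/89 = 68.5%, TransGlobal 104/136 = 76.5% → TransGlobal
TransGlobal has the higher rate in both groups.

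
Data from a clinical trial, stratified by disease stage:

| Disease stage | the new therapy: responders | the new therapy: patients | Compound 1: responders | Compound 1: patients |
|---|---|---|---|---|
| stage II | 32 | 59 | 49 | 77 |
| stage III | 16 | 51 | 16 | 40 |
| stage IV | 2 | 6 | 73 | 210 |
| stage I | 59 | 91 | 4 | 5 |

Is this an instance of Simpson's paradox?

Yes

Stage II: the new therapy 32/59 = 54.2%, Compound 1 49/77 = 63.6% → Compound 1
Stage III: the new therapy 16/51 = 31.4%, Compound 1 16/40 = 40.0% → Compound 1
Stage IV: the new therapy 2/6 = 33.3%, Compound 1 73/210 = 34.8% → Compound 1
Stage I: the new therapy 59/91 = 64.8%, Compound 1 4/5 = 80.0% → Compound 1
Overall: the new therapy 109/207 = 52.7%, Compound 1 142/332 = 42.8% → the new therapy
Compound 1 wins each disease group but the new therapy wins overall — the comparison reverses. Compound 1's patients skew toward stage IV, which has a lower base rate.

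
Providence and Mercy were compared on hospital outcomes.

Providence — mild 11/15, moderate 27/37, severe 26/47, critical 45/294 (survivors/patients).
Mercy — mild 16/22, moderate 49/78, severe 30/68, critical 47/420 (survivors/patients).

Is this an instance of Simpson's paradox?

No

Mild: Providence 11/15 = 73.3%, Mercy 16/22 = 72.7% → Providence
Moderate: Providence 27/37 = 73.0%, Mercy 49/78 = 62.8% → Providence
Severe: Providence 26/47 = 55.3%, Mercy 30/68 = 44.1% → Providence
Critical: Providence 45/294 = 15.3%, Mercy 47/420 = 11.2% → Providence
Overall: Providence 109/393 = 27.7%, Mercy 142/588 = 24.1% → Providence
Providence wins overall and in every case group — no reversal.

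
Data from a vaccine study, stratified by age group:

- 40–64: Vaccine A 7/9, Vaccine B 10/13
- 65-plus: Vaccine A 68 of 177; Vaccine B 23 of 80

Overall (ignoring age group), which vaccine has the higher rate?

Vaccine A

40–64: Vaccine A 7/9 = 77.8%, Vaccine B 10/13 = 76.9% → Vaccine A
65-plus: Vaccine A 68/177 = 38.4%, Vaccine B 23/80 = 28.8% → Vaccine A
Overall: Vaccine A 75/186 = 40.3%, Vaccine B 33/93 = 35.5% → Vaccine A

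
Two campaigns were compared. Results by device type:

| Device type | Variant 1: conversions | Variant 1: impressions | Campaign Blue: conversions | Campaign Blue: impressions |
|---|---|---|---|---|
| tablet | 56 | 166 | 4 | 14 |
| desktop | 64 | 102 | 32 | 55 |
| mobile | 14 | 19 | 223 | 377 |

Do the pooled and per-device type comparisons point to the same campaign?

Tablet: Variant 1 56/166 = 33.7%, Campaign Blue 4/14 = 28.6% → Variant 1
Desktop: Variant 1 64/102 = 62.7%, Campaign Blue 32/55 = 58.2% → Variant 1
Mobile: Variant 1 14/19 = 73.7%, Campaign Blue 223/377 = 59.2% → Variant 1
Overall: Variant 1 134/287 = 46.7%, Campaign Blue 259/446 = 58.1% → Campaign Blue
Variant 1 wins each device group but Campaign Blue wins overall — the comparison reverses. Variant 1's impressions skew toward tablet, which has a lower base rate.

No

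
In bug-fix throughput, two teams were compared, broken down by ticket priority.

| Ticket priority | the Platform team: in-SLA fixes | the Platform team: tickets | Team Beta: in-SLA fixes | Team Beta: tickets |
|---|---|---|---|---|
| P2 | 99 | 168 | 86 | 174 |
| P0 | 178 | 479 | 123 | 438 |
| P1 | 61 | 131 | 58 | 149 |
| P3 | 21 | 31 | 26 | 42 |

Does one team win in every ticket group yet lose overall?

P2: the Platform team 99/168 = 58.9%, Team Beta 86/174 = 49.4% → the Platform team
P0: the Platform team 178/479 = 37.2%, Team Beta 123/438 = 28.1% → the Platform team
P1: the Platform team 61/131 = 46.6%, Team Beta 58/149 = 38.9% → the Platform team
P3: the Platform team 21/31 = 67.7%, Team Beta 26/42 = 61.9% → the Platform team
Overall: the Platform team 359/809 = 44.4%, Team Beta 293/803 = 36.5% → the Platform team
The Platform team wins overall and in every ticket group — no reversal.

No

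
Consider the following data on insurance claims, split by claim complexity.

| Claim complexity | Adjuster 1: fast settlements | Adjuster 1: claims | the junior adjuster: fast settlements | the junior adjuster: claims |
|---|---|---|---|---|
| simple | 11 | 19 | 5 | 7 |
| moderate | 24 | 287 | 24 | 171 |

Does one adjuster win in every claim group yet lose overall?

No

Simple: Adjuster 1 11/19 = 57.9%, the junior adjuster 5/7 = 71.4% → the junior adjuster
Moderate: Adjuster 1 24/287 = 8.4%, the junior adjuster 24/171 = 14.0% → the junior adjuster
Overall: Adjuster 1 35/306 = 11.4%, the junior adjuster 29/178 = 16.3% → the junior adjuster
The junior adjuster wins overall and in every claim group — no reversal.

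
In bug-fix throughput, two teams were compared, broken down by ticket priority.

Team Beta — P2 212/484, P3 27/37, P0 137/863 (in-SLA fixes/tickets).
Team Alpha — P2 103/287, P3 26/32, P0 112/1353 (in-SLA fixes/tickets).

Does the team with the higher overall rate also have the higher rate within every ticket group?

P2: Team Beta 212/484 = 43.8%, Team Alpha 103/287 = 35.9% → Team Beta
P3: Team Beta 27/37 = 73.0%, Team Alpha 26/32 = 81.2% → Team Alpha
P0: Team Beta 137/863 = 15.9%, Team Alpha 112/1353 = 8.3% → Team Beta
Overall: Team Beta 376/1384 = 27.2%, Team Alpha 241/1672 = 14.4% → Team Beta
Neither sweeps: Team Beta wins 2 of 3 groups, Team Alpha wins 1. Team Beta wins overall but not every group — no Simpson reversal.

No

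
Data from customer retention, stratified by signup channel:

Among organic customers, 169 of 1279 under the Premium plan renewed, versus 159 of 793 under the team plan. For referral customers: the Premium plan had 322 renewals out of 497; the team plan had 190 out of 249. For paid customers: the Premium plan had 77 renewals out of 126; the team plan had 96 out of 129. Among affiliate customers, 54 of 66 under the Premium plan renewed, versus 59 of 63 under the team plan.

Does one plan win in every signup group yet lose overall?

No

Organic: the Premium plan 169/1279 = 13.2%, the team plan 159/793 = 20.1% → the team plan
Referral: the Premium plan 322/497 = 64.8%, the team plan 190/249 = 76.3% → the team plan
Paid: the Premium plan 77/126 = 61.1%, the team plan 96/129 = 74.4% → the team plan
Affiliate: the Premium plan 54/66 = 81.8%, the team plan 59/63 = 93.7% → the team plan
Overall: the Premium plan 622/1968 = 31.6%, the team plan 504/1234 = 40.8% → the team plan
The team plan wins overall and in every signup group — no reversal.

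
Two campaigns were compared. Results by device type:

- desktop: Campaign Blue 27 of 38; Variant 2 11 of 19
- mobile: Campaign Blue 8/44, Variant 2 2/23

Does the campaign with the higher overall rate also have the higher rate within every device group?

Yes

Desktop: Campaign Blue 27/38 = 71.1%, Variant 2 11/19 = 57.9% → Campaign Blue
Mobile: Campaign Blue 8/44 = 18.2%, Variant 2 2/23 = 8.7% → Campaign Blue
Overall: Campaign Blue 35/82 = 42.7%, Variant 2 13/42 = 31.0% → Campaign Blue
Campaign Blue wins overall and in every device group — no reversal.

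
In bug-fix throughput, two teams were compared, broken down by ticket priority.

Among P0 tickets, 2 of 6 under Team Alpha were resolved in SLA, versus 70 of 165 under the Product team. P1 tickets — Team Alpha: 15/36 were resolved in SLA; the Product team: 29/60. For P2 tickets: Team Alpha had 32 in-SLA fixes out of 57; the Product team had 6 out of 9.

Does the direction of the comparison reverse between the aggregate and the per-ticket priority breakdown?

Yes

P0: Team Alpha 2/6 = 33.3%, the Product team 70/165 = 42.4% → the Product team
P1: Team Alpha 15/36 = 41.7%, the Product team 29/60 = 48.3% → the Product team
P2: Team Alpha 32/57 = 56.1%, the Product team 6/9 = 66.7% → the Product team
Overall: Team Alpha 49/99 = 49.5%, the Product team 105/234 = 44.9% → Team Alpha
The Product team wins each ticket group but Team Alpha wins overall — the comparison reverses. The Product team's tickets skew toward P0, which has a lower base rate.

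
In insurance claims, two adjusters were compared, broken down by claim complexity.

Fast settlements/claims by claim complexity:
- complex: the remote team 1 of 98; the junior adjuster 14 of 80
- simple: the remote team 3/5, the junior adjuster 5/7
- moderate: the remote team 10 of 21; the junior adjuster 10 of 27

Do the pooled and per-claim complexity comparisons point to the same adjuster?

No

Complex: the remote team 1/98 = 1.0%, the junior adjuster 14/80 = 17.5% → the junior adjuster
Simple: the remote team 3/5 = 60.0%, the junior adjuster 5/7 = 71.4% → the junior adjuster
Moderate: the remote team 10/21 = 47.6%, the junior adjuster 10/27 = 37.0% → the remote team
Overall: the remote team 14/124 = 11.3%, the junior adjuster 29/114 = 25.4% → the junior adjuster
Neither sweeps: the remote team wins 1 of 3 groups, the junior adjuster wins 2. The junior adjuster wins overall but not every group — no Simpson reversal.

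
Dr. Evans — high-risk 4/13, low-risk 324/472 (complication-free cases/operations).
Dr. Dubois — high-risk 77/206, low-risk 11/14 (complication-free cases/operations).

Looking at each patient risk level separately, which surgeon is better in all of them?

Dr. Dubois

High-risk: Dr. Evans 4/13 = 30.8%, Dr. Dubois 77/206 = 37.4% → Dr. Dubois
Low-risk: Dr. Evans 324/472 = 68.6%, Dr. Dubois 11/14 = 78.6% → Dr. Dubois
Dr. Dubois has the higher rate in both groups.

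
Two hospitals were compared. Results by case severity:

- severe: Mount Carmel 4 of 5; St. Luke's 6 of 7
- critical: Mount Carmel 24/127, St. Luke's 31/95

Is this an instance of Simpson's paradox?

No

Severe: Mount Carmel 4/5 = 80.0%, St. Luke's 6/7 = 85.7% → St. Luke's
Critical: Mount Carmel 24/127 = 18.9%, St. Luke's 31/95 = 32.6% → St. Luke's
Overall: Mount Carmel 28/132 = 21.2%, St. Luke's 37/102 = 36.3% → St. Luke's
St. Luke's wins overall and in every case group — no reversal.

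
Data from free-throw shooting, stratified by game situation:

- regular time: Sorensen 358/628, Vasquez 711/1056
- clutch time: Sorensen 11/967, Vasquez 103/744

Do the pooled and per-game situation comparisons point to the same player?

Regular time: Sorensen 358/628 = 57.0%, Vasquez 711/1056 = 67.3% → Vasquez
Clutch time: Sorensen 11/967 = 1.1%, Vasquez 103/744 = 13.8% → Vasquez
Overall: Sorensen 369/1595 = 23.1%, Vasquez 814/1800 = 45.2% → Vasquez
Vasquez wins overall and in every game group — no reversal.

Yes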